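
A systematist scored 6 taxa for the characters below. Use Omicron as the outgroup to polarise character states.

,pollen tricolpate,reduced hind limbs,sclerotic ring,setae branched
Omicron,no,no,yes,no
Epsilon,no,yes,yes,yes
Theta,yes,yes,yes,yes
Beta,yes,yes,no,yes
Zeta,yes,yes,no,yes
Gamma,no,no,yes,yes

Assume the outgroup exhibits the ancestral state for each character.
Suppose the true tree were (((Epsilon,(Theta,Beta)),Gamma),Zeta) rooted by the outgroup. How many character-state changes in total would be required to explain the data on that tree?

Map each character onto (((Epsilon,(Theta,Beta)),Gamma),Zeta) (rooted by Omicron) and count the minimum state changes it requires (Fitch parsimony):
pollen tricolpate: 2; reduced hind limbs: 2; sclerotic ring: 2; setae branched: 1.
Total tree length = 7.

7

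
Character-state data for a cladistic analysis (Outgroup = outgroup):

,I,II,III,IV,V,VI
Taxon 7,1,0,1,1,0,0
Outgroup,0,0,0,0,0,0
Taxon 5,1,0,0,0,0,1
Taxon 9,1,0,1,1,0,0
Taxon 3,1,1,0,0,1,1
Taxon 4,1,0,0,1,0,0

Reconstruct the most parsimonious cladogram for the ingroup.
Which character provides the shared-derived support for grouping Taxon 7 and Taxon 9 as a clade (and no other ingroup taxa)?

The outgroup has state '0' for every character, so '1' is the derived state throughout.
I (derived state '1') is shared by all ingroup taxa — unites the whole ingroup.
II (derived state '1') is unique to Taxon 3 (autapomorphy; uninformative for grouping).
Only Taxon 7 and Taxon 9 show the derived state '1' for III, supporting them as a clade.
IV (derived state '1') is shared by Taxon 4, Taxon 7, and Taxon 9 — a synapomorphy uniting that clade.
V (derived state '1') is unique to Taxon 3 (autapomorphy; uninformative for grouping).
Only Taxon 3 and Taxon 5 show the derived state '1' for VI, supporting them as a clade.
Most parsimonious ingroup topology: (((Taxon 9,Taxon 7),Taxon 4),(Taxon 3,Taxon 5)).
The clade {Taxon 7, Taxon 9} is supported by III: its derived state '1' occurs in exactly those taxa and in no other taxon (including the outgroup).

III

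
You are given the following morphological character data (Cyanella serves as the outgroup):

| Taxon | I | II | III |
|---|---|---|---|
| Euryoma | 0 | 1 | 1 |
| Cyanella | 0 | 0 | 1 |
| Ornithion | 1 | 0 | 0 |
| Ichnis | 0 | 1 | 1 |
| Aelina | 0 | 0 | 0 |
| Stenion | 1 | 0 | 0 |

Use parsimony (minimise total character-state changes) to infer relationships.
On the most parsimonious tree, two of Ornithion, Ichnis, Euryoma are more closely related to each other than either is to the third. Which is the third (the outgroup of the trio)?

Character polarity is set by the outgroup: the derived state is whichever differs from the outgroup's state, so for III the derived state is '0', and for the remaining characters it is '1'.
Only Ornithion and Stenion show the derived state '1' for I, supporting them as a clade.
II: derived state '1' in Euryoma and Ichnis only — synapomorphy for {Euryoma, Ichnis}.
III (derived state '0') is shared by Aelina, Ornithion, and Stenion — a synapomorphy uniting that clade.
Most parsimonious ingroup topology: ((Aelina,(Stenion,Ornithion)),(Euryoma,Ichnis)).
Ichnis and Euryoma share a more recent common ancestor with each other than either does with Ornithion, so Ornithion is the least closely related of the three.

Ornithion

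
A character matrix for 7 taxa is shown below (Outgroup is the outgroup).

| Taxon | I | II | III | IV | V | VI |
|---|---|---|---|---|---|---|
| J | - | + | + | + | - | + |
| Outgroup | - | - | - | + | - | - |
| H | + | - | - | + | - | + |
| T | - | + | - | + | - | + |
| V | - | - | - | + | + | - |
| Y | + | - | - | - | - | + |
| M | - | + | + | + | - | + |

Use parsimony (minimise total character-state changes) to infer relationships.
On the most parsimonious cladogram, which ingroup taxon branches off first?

Character polarity is set by the outgroup: the derived state is whichever differs from the outgroup's state, so for IV the derived state is '-', and for the remaining characters it is '+'.
I: derived state '+' in H and Y only — synapomorphy for {H, Y}.
Only J, M, and T show the derived state '+' for II, supporting them as a clade.
Only J and M show the derived state '+' for III, supporting them as a clade.
IV (derived state '-') is unique to Y (autapomorphy; uninformative for grouping).
V: derived state '+' in V only — an autapomorphy, so it tells us nothing about relationships among taxa.
Only H, J, M, T, and Y show the derived state '+' for VI, supporting them as a clade.
Most parsimonious ingroup topology: ((((M,J),T),(H,Y)),V).
V is sister to the clade containing all other ingroup taxa, so it is the earliest-diverging (most basal) ingroup lineage.

V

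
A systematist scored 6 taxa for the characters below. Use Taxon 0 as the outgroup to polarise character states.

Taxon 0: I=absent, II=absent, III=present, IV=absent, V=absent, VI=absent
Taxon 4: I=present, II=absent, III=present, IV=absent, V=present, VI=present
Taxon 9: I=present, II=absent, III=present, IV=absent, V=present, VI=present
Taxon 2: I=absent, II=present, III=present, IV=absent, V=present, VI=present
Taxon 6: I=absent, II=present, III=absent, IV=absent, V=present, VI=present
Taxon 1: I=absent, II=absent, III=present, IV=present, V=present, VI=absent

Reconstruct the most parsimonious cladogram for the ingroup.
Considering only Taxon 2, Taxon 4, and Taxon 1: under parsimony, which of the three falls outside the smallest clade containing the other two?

Taxon 1

Character polarity is set by the outgroup: the derived state is whichever differs from the outgroup's state, so for III the derived state is 'absent', and for the remaining characters it is 'present'.
Only Taxon 4 and Taxon 9 show the derived state 'present' for I, supporting them as a clade.
Only Taxon 2 and Taxon 6 show the derived state 'present' for II, supporting them as a clade.
III: derived state 'absent' in Taxon 6 only — an autapomorphy, so it tells us nothing about relationships among taxa.
IV: derived state 'present' in Taxon 1 only — an autapomorphy, so it tells us nothing about relationships among taxa.
All ingroup taxa share the derived state 'present' for V; it defines the ingroup but does not resolve relationships within it.
VI (derived state 'present') is shared by Taxon 2, Taxon 4, Taxon 6, and Taxon 9 — a synapomorphy uniting that clade.
Most parsimonious ingroup topology: (((Taxon 4,Taxon 9),(Taxon 2,Taxon 6)),Taxon 1).
Taxon 2 and Taxon 4 share a more recent common ancestor with each other than either does with Taxon 1, so Taxon 1 is the least closely related of the three.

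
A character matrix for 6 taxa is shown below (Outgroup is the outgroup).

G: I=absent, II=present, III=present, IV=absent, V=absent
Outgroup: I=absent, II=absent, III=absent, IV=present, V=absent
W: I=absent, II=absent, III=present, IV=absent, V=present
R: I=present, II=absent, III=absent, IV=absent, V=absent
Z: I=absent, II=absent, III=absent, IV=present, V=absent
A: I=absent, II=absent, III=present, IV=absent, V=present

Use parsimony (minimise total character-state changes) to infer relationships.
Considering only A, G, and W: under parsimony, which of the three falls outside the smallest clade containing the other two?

G

Character polarity is set by the outgroup: the derived state is whichever differs from the outgroup's state, so for IV the derived state is 'absent', and for the remaining characters it is 'present'.
I: derived state 'present' in R only — an autapomorphy, so it tells us nothing about relationships among taxa.
II (derived state 'present') is unique to G (autapomorphy; uninformative for grouping).
III: derived state 'present' in A, G, and W only — synapomorphy for {A, G, W}.
IV: derived state 'absent' in A, G, R, and W only — synapomorphy for {A, G, R, W}.
V (derived state 'present') is shared by A and W — a synapomorphy uniting that clade.
Most parsimonious ingroup topology: (((G,(A,W)),R),Z).
A and W share a more recent common ancestor with each other than either does with G, so G is the least closely related of the three.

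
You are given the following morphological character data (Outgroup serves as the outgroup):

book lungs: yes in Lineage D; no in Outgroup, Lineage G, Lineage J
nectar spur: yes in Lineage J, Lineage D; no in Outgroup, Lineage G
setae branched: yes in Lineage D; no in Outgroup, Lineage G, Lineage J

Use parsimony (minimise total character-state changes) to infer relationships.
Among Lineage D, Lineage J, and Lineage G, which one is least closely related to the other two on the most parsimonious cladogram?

The outgroup has state 'no' for every character, so 'yes' is the derived state throughout.
book lungs (derived state 'yes') is unique to Lineage D (autapomorphy; uninformative for grouping).
nectar spur: derived state 'yes' in Lineage D and Lineage J only — synapomorphy for {Lineage D, Lineage J}.
setae branched (derived state 'yes') is unique to Lineage D (autapomorphy; uninformative for grouping).
Most parsimonious ingroup topology: (Lineage G,(Lineage J,Lineage D)).
Lineage J and Lineage D share a more recent common ancestor with each other than either does with Lineage G, so Lineage G is the least closely related of the three.

Lineage G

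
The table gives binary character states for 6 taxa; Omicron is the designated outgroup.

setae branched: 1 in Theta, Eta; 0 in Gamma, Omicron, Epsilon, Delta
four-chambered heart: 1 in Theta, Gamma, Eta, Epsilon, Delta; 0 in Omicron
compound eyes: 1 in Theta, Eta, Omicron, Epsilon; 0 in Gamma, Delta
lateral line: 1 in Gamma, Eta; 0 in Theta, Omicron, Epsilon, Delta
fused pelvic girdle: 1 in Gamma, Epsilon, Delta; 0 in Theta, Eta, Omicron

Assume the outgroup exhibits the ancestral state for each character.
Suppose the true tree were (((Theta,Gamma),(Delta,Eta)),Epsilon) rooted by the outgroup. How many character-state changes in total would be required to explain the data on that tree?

10

Map each character onto (((Theta,Gamma),(Delta,Eta)),Epsilon) (rooted by Omicron) and count the minimum state changes it requires (Fitch parsimony):
setae branched: 2; four-chambered heart: 1; compound eyes: 2; lateral line: 2; fused pelvic girdle: 3.
Total tree length = 10.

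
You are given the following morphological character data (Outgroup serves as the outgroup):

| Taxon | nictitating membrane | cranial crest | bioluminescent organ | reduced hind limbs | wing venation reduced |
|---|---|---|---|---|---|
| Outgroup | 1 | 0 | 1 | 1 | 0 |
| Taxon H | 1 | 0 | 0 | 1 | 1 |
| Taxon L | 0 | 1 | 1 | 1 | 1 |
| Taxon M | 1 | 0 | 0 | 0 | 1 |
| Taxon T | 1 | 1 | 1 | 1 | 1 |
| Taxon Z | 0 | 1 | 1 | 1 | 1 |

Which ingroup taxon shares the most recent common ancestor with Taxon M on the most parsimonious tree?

Character polarity is set by the outgroup: the derived state is whichever differs from the outgroup's state, so for nictitating membrane, bioluminescent organ, reduced hind limbs the derived state is '0', and for the remaining characters it is '1'.
nictitating membrane (derived state '0') is shared by Taxon L and Taxon Z — a synapomorphy uniting that clade.
cranial crest (derived state '1') is shared by Taxon L, Taxon T, and Taxon Z — a synapomorphy uniting that clade.
bioluminescent organ: derived state '0' in Taxon H and Taxon M only — synapomorphy for {Taxon H, Taxon M}.
reduced hind limbs (derived state '0') is unique to Taxon M (autapomorphy; uninformative for grouping).
wing venation reduced (derived state '1') is shared by all ingroup taxa — unites the whole ingroup.
Most parsimonious ingroup topology: ((Taxon H,Taxon M),((Taxon L,Taxon Z),Taxon T)).
Taxon M and Taxon H form a cherry on this tree, so they are sister taxa.

Taxon H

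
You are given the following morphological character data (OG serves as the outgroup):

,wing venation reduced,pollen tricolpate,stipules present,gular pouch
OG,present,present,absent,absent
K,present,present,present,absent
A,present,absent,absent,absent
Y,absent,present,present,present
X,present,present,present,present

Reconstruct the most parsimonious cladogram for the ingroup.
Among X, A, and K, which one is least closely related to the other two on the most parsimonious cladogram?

Character polarity is set by the outgroup: the derived state is whichever differs from the outgroup's state, so for wing venation reduced, pollen tricolpate the derived state is 'absent', and for the remaining characters it is 'present'.
wing venation reduced (derived state 'absent') is unique to Y (autapomorphy; uninformative for grouping).
pollen tricolpate: derived state 'absent' in A only — an autapomorphy, so it tells us nothing about relationships among taxa.
stipules present (derived state 'present') is shared by K, X, and Y — a synapomorphy uniting that clade.
gular pouch: derived state 'present' in X and Y only — synapomorphy for {X, Y}.
Most parsimonious ingroup topology: ((K,(Y,X)),A).
K and X share a more recent common ancestor with each other than either does with A, so A is the least closely related of the three.

A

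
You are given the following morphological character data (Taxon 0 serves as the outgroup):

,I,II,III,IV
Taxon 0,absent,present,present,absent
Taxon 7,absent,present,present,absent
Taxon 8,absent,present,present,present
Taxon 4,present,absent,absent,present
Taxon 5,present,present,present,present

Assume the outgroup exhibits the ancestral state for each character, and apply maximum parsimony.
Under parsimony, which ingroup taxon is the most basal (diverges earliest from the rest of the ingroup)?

Taxon 7

Character polarity is set by the outgroup: the derived state is whichever differs from the outgroup's state, so for II, III the derived state is 'absent', and for the remaining characters it is 'present'.
Only Taxon 4 and Taxon 5 show the derived state 'present' for I, supporting them as a clade.
II (derived state 'absent') is unique to Taxon 4 (autapomorphy; uninformative for grouping).
III (derived state 'absent') is unique to Taxon 4 (autapomorphy; uninformative for grouping).
IV: derived state 'present' in Taxon 4, Taxon 5, and Taxon 8 only — synapomorphy for {Taxon 4, Taxon 5, Taxon 8}.
Most parsimonious ingroup topology: (Taxon 7,(Taxon 8,(Taxon 4,Taxon 5))).
Taxon 7 is sister to the clade containing all other ingroup taxa, so it is the earliest-diverging (most basal) ingroup lineage.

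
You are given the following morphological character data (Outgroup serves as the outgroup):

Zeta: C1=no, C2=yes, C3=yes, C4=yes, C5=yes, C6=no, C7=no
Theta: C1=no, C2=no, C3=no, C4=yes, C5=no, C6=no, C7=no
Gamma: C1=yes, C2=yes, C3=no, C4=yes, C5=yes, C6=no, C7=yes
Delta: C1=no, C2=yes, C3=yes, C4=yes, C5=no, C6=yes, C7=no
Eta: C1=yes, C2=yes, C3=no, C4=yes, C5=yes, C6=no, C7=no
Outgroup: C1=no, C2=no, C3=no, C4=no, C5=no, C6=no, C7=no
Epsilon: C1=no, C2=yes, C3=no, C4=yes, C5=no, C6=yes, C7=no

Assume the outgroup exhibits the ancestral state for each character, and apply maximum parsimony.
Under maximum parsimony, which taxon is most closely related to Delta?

The outgroup has state 'no' for every character, so 'yes' is the derived state throughout.
Only Eta and Gamma show the derived state 'yes' for C1, supporting them as a clade.
C2 (derived state 'yes') is shared by Delta, Epsilon, Eta, Gamma, and Zeta — a synapomorphy uniting that clade.
C3 groups Delta and Zeta, which is incompatible with the clades supported by the remaining characters; treating it as convergent (homoplasy) costs fewer steps than any alternative tree.
C4 (derived state 'yes') is shared by all ingroup taxa — unites the whole ingroup.
C5 (derived state 'yes') is shared by Eta, Gamma, and Zeta — a synapomorphy uniting that clade.
C6: derived state 'yes' in Delta and Epsilon only — synapomorphy for {Delta, Epsilon}.
C7 (derived state 'yes') is unique to Gamma (autapomorphy; uninformative for grouping).
Most parsimonious ingroup topology: (((Delta,Epsilon),((Eta,Gamma),Zeta)),Theta).
Delta and Epsilon form a cherry on this tree, so they are sister taxa.

Epsilon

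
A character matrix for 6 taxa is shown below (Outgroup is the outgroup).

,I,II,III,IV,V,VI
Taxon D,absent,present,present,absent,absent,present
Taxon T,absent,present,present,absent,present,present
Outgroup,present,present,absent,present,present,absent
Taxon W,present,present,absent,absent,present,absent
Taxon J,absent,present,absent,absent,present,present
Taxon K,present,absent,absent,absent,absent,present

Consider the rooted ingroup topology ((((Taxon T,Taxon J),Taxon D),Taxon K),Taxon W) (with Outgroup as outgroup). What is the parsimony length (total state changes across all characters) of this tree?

8

Map each character onto ((((Taxon T,Taxon J),Taxon D),Taxon K),Taxon W) (rooted by Outgroup) and count the minimum state changes it requires (Fitch parsimony):
I: 1; II: 1; III: 2; IV: 1; V: 2; VI: 1.
Total tree length = 8.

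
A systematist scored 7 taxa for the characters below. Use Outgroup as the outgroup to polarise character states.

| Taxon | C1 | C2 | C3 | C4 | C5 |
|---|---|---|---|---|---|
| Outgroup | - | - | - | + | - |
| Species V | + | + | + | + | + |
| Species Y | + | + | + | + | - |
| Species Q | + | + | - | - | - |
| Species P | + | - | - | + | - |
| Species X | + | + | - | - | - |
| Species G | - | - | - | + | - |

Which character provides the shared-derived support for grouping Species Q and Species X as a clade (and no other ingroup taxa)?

Character polarity is set by the outgroup: the derived state is whichever differs from the outgroup's state, so for C4 the derived state is '-', and for the remaining characters it is '+'.
C1: derived state '+' in Species P, Species Q, Species V, Species X, and Species Y only — synapomorphy for {Species P, Species Q, Species V, Species X, Species Y}.
Only Species Q, Species V, Species X, and Species Y show the derived state '+' for C2, supporting them as a clade.
C3: derived state '+' in Species V and Species Y only — synapomorphy for {Species V, Species Y}.
Only Species Q and Species X show the derived state '-' for C4, supporting them as a clade.
C5: derived state '+' in Species V only — an autapomorphy, so it tells us nothing about relationships among taxa.
Most parsimonious ingroup topology: ((((Species V,Species Y),(Species Q,Species X)),Species P),Species G).
The clade {Species Q, Species X} is supported by C4: its derived state '-' occurs in exactly those taxa and in no other taxon (including the outgroup).

C4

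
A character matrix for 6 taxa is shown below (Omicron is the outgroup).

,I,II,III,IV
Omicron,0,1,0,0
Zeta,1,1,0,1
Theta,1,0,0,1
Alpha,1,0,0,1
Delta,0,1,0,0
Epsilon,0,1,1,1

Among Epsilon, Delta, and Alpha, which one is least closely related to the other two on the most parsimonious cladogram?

Character polarity is set by the outgroup: the derived state is whichever differs from the outgroup's state, so for II the derived state is '0', and for the remaining characters it is '1'.
Only Alpha, Theta, and Zeta show the derived state '1' for I, supporting them as a clade.
Only Alpha and Theta show the derived state '0' for II, supporting them as a clade.
III (derived state '1') is unique to Epsilon (autapomorphy; uninformative for grouping).
IV (derived state '1') is shared by Alpha, Epsilon, Theta, and Zeta — a synapomorphy uniting that clade.
Most parsimonious ingroup topology: (((Zeta,(Theta,Alpha)),Epsilon),Delta).
Epsilon and Alpha share a more recent common ancestor with each other than either does with Delta, so Delta is the least closely related of the three.

Delta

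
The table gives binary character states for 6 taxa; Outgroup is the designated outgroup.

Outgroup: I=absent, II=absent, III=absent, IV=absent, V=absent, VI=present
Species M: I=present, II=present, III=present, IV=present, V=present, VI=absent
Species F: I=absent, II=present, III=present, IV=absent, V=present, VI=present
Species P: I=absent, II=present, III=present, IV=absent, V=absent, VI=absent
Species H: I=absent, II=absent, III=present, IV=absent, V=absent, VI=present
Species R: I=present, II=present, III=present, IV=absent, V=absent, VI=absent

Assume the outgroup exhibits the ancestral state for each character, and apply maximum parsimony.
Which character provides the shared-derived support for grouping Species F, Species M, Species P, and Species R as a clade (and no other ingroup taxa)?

II

Character polarity is set by the outgroup: the derived state is whichever differs from the outgroup's state, so for VI the derived state is 'absent', and for the remaining characters it is 'present'.
Only Species M and Species R show the derived state 'present' for I, supporting them as a clade.
Only Species F, Species M, Species P, and Species R show the derived state 'present' for II, supporting them as a clade.
III (derived state 'present') is shared by all ingroup taxa — unites the whole ingroup.
IV: derived state 'present' in Species M only — an autapomorphy, so it tells us nothing about relationships among taxa.
V groups Species F and Species M, which is incompatible with the clades supported by the remaining characters; treating it as convergent (homoplasy) costs fewer steps than any alternative tree.
Only Species M, Species P, and Species R show the derived state 'absent' for VI, supporting them as a clade.
Most parsimonious ingroup topology: ((((Species M,Species R),Species P),Species F),Species H).
The clade {Species F, Species M, Species P, Species R} is supported by II: its derived state 'present' occurs in exactly those taxa and in no other taxon (including the outgroup).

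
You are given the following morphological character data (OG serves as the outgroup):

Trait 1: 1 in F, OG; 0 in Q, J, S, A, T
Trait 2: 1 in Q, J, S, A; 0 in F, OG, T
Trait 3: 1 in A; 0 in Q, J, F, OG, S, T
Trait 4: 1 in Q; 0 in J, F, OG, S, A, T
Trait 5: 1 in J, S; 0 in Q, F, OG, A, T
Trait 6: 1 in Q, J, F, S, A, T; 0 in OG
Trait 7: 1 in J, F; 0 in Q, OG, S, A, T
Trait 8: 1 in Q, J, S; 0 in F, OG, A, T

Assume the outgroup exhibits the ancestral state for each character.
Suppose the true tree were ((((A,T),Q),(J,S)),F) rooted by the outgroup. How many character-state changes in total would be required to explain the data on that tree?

Map each character onto ((((A,T),Q),(J,S)),F) (rooted by OG) and count the minimum state changes it requires (Fitch parsimony):
Trait 1: 1; Trait 2: 2; Trait 3: 1; Trait 4: 1; Trait 5: 1; Trait 6: 1; Trait 7: 2; Trait 8: 2.
Total tree length = 11.

11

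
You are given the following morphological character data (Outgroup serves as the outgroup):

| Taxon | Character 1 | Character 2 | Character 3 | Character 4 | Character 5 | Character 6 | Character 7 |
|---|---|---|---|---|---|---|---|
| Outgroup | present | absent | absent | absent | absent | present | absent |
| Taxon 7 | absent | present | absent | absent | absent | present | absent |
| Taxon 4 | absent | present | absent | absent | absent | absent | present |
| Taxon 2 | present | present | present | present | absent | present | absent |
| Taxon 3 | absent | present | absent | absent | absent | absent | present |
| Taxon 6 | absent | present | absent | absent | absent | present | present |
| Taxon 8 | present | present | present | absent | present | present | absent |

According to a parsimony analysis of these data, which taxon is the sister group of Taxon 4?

Character polarity is set by the outgroup: the derived state is whichever differs from the outgroup's state, so for Character 1, Character 6 the derived state is 'absent', and for the remaining characters it is 'present'.
Character 1: derived state 'absent' in Taxon 3, Taxon 4, Taxon 6, and Taxon 7 only — synapomorphy for {Taxon 3, Taxon 4, Taxon 6, Taxon 7}.
Character 2 (derived state 'present') is shared by all ingroup taxa — unites the whole ingroup.
Character 3 (derived state 'present') is shared by Taxon 2 and Taxon 8 — a synapomorphy uniting that clade.
Character 4 (derived state 'present') is unique to Taxon 2 (autapomorphy; uninformative for grouping).
Character 5 (derived state 'present') is unique to Taxon 8 (autapomorphy; uninformative for grouping).
Only Taxon 3 and Taxon 4 show the derived state 'absent' for Character 6, supporting them as a clade.
Only Taxon 3, Taxon 4, and Taxon 6 show the derived state 'present' for Character 7, supporting them as a clade.
Most parsimonious ingroup topology: ((Taxon 7,((Taxon 4,Taxon 3),Taxon 6)),(Taxon 2,Taxon 8)).
Taxon 4 and Taxon 3 form a cherry on this tree, so they are sister taxa.

Taxon 3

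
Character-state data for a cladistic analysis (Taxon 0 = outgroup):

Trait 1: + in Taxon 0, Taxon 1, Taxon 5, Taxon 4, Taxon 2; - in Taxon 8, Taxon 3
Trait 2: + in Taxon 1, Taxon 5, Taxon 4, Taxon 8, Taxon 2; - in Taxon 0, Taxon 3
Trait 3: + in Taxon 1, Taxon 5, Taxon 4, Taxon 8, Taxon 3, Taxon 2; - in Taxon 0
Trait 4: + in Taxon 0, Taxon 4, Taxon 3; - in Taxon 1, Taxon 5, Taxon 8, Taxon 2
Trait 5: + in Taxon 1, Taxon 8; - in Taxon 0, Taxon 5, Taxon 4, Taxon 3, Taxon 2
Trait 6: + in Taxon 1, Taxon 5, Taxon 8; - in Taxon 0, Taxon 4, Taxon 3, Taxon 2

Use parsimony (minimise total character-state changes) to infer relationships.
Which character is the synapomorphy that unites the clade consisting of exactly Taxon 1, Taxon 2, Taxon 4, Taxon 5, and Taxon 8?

Character polarity is set by the outgroup: the derived state is whichever differs from the outgroup's state, so for Trait 1, Trait 4 the derived state is '-', and for the remaining characters it is '+'.
Trait 1 groups Taxon 3 and Taxon 8, which is incompatible with the clades supported by the remaining characters; treating it as convergent (homoplasy) costs fewer steps than any alternative tree.
Trait 2 (derived state '+') is shared by Taxon 1, Taxon 2, Taxon 4, Taxon 5, and Taxon 8 — a synapomorphy uniting that clade.
All ingroup taxa share the derived state '+' for Trait 3; it defines the ingroup but does not resolve relationships within it.
Trait 4 (derived state '-') is shared by Taxon 1, Taxon 2, Taxon 5, and Taxon 8 — a synapomorphy uniting that clade.
Trait 5 (derived state '+') is shared by Taxon 1 and Taxon 8 — a synapomorphy uniting that clade.
Only Taxon 1, Taxon 5, and Taxon 8 show the derived state '+' for Trait 6, supporting them as a clade.
Most parsimonious ingroup topology: (((((Taxon 1,Taxon 8),Taxon 5),Taxon 2),Taxon 4),Taxon 3).
The clade {Taxon 1, Taxon 2, Taxon 4, Taxon 5, Taxon 8} is supported by Trait 2: its derived state '+' occurs in exactly those taxa and in no other taxon (including the outgroup).

Trait 2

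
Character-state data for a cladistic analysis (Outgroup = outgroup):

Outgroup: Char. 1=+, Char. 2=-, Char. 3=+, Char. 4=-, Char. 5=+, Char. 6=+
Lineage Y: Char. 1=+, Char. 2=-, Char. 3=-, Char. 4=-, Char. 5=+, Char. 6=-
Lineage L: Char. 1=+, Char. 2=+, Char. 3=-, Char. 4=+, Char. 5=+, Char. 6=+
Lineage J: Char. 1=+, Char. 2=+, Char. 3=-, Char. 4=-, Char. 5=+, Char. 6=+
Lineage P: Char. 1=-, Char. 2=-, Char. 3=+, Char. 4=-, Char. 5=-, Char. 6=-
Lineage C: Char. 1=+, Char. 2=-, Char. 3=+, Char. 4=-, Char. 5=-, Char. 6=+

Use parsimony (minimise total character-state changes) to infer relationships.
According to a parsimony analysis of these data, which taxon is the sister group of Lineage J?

Lineage L

Character polarity is set by the outgroup: the derived state is whichever differs from the outgroup's state, so for Char. 1, Char. 3, Char. 5, Char. 6 the derived state is '-', and for the remaining characters it is '+'.
Char. 1: derived state '-' in Lineage P only — an autapomorphy, so it tells us nothing about relationships among taxa.
Char. 2 (derived state '+') is shared by Lineage J and Lineage L — a synapomorphy uniting that clade.
Char. 3 (derived state '-') is shared by Lineage J, Lineage L, and Lineage Y — a synapomorphy uniting that clade.
Char. 4: derived state '+' in Lineage L only — an autapomorphy, so it tells us nothing about relationships among taxa.
Char. 5 (derived state '-') is shared by Lineage C and Lineage P — a synapomorphy uniting that clade.
Char. 6 groups Lineage P and Lineage Y, which is incompatible with the clades supported by the remaining characters; treating it as convergent (homoplasy) costs fewer steps than any alternative tree.
Most parsimonious ingroup topology: ((Lineage Y,(Lineage L,Lineage J)),(Lineage P,Lineage C)).
Lineage J and Lineage L form a cherry on this tree, so they are sister taxa.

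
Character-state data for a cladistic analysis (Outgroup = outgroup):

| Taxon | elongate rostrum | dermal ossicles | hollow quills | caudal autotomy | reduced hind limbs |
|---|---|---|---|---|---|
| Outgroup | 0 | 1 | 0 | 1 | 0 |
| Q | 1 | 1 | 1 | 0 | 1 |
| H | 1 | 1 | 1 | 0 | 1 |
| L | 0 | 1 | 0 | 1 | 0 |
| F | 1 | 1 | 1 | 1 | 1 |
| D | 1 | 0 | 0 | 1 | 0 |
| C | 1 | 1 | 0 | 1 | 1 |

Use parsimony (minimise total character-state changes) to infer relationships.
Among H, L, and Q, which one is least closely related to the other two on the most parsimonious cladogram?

L

Character polarity is set by the outgroup: the derived state is whichever differs from the outgroup's state, so for dermal ossicles, caudal autotomy the derived state is '0', and for the remaining characters it is '1'.
Only C, D, F, H, and Q show the derived state '1' for elongate rostrum, supporting them as a clade.
dermal ossicles (derived state '0') is unique to D (autapomorphy; uninformative for grouping).
hollow quills: derived state '1' in F, H, and Q only — synapomorphy for {F, H, Q}.
Only H and Q show the derived state '0' for caudal autotomy, supporting them as a clade.
Only C, F, H, and Q show the derived state '1' for reduced hind limbs, supporting them as a clade.
Most parsimonious ingroup topology: (((((Q,H),F),C),D),L).
Q and H share a more recent common ancestor with each other than either does with L, so L is the least closely related of the three.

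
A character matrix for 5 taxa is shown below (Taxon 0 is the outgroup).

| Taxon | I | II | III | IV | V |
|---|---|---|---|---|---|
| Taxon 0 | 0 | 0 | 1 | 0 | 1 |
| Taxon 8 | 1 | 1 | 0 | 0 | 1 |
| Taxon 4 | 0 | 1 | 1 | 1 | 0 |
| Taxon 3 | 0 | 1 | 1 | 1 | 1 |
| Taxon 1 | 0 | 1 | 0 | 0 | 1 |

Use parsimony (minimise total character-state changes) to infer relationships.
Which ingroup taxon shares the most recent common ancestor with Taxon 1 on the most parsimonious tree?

Taxon 8

Character polarity is set by the outgroup: the derived state is whichever differs from the outgroup's state, so for III, V the derived state is '0', and for the remaining characters it is '1'.
I (derived state '1') is unique to Taxon 8 (autapomorphy; uninformative for grouping).
All ingroup taxa share the derived state '1' for II; it defines the ingroup but does not resolve relationships within it.
III (derived state '0') is shared by Taxon 1 and Taxon 8 — a synapomorphy uniting that clade.
IV (derived state '1') is shared by Taxon 3 and Taxon 4 — a synapomorphy uniting that clade.
V (derived state '0') is unique to Taxon 4 (autapomorphy; uninformative for grouping).
Most parsimonious ingroup topology: ((Taxon 8,Taxon 1),(Taxon 4,Taxon 3)).
Taxon 1 and Taxon 8 form a cherry on this tree, so they are sister taxa.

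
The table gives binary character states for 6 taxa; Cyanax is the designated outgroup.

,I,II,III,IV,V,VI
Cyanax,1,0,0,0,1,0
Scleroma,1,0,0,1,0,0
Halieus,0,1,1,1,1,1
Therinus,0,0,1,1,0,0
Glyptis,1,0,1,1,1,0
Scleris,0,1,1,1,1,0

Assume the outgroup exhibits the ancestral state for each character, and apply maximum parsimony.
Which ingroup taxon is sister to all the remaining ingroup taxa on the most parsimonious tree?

Scleroma

Character polarity is set by the outgroup: the derived state is whichever differs from the outgroup's state, so for I, V the derived state is '0', and for the remaining characters it is '1'.
Only Halieus, Scleris, and Therinus show the derived state '0' for I, supporting them as a clade.
II (derived state '1') is shared by Halieus and Scleris — a synapomorphy uniting that clade.
III (derived state '1') is shared by Glyptis, Halieus, Scleris, and Therinus — a synapomorphy uniting that clade.
IV (derived state '1') is shared by all ingroup taxa — unites the whole ingroup.
V groups Scleroma and Therinus, which is incompatible with the clades supported by the remaining characters; treating it as convergent (homoplasy) costs fewer steps than any alternative tree.
VI (derived state '1') is unique to Halieus (autapomorphy; uninformative for grouping).
Most parsimonious ingroup topology: (Scleroma,(((Halieus,Scleris),Therinus),Glyptis)).
Scleroma is sister to the clade containing all other ingroup taxa, so it is the earliest-diverging (most basal) ingroup lineage.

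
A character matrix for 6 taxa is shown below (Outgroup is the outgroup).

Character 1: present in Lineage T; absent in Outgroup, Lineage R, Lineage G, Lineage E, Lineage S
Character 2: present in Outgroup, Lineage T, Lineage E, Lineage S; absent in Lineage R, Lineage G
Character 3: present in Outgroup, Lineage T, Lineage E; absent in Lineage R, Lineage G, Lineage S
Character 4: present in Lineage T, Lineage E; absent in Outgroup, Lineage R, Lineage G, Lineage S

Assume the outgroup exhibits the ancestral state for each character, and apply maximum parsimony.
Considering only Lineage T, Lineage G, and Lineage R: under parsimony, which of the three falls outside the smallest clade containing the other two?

Character polarity is set by the outgroup: the derived state is whichever differs from the outgroup's state, so for Character 2, Character 3 the derived state is 'absent', and for the remaining characters it is 'present'.
Character 1 (derived state 'present') is unique to Lineage T (autapomorphy; uninformative for grouping).
Character 2: derived state 'absent' in Lineage G and Lineage R only — synapomorphy for {Lineage G, Lineage R}.
Character 3: derived state 'absent' in Lineage G, Lineage R, and Lineage S only — synapomorphy for {Lineage G, Lineage R, Lineage S}.
Only Lineage E and Lineage T show the derived state 'present' for Character 4, supporting them as a clade.
Most parsimonious ingroup topology: ((Lineage T,Lineage E),((Lineage R,Lineage G),Lineage S)).
Lineage G and Lineage R share a more recent common ancestor with each other than either does with Lineage T, so Lineage T is the least closely related of the three.

Lineage T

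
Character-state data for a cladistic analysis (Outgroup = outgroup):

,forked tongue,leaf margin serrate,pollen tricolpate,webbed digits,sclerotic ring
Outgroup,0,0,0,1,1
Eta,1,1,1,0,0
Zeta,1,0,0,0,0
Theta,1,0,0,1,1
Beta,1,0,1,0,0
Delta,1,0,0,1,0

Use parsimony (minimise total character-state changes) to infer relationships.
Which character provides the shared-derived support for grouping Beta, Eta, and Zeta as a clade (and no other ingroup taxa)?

Character polarity is set by the outgroup: the derived state is whichever differs from the outgroup's state, so for webbed digits, sclerotic ring the derived state is '0', and for the remaining characters it is '1'.
All ingroup taxa share the derived state '1' for forked tongue; it defines the ingroup but does not resolve relationships within it.
leaf margin serrate: derived state '1' in Eta only — an autapomorphy, so it tells us nothing about relationships among taxa.
pollen tricolpate (derived state '1') is shared by Beta and Eta — a synapomorphy uniting that clade.
webbed digits: derived state '0' in Beta, Eta, and Zeta only — synapomorphy for {Beta, Eta, Zeta}.
sclerotic ring (derived state '0') is shared by Beta, Delta, Eta, and Zeta — a synapomorphy uniting that clade.
Most parsimonious ingroup topology: ((((Eta,Beta),Zeta),Delta),Theta).
The clade {Beta, Eta, Zeta} is supported by webbed digits: its derived state '0' occurs in exactly those taxa and in no other taxon (including the outgroup).

webbed digits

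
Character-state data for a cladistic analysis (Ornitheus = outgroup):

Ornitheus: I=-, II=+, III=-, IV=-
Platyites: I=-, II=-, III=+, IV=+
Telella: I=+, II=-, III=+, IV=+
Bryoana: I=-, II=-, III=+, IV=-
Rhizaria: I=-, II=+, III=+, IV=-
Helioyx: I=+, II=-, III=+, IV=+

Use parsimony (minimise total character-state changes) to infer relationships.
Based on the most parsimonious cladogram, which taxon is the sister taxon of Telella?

Helioyx

Character polarity is set by the outgroup: the derived state is whichever differs from the outgroup's state, so for II the derived state is '-', and for the remaining characters it is '+'.
I (derived state '+') is shared by Helioyx and Telella — a synapomorphy uniting that clade.
II (derived state '-') is shared by Bryoana, Helioyx, Platyites, and Telella — a synapomorphy uniting that clade.
III (derived state '+') is shared by all ingroup taxa — unites the whole ingroup.
Only Helioyx, Platyites, and Telella show the derived state '+' for IV, supporting them as a clade.
Most parsimonious ingroup topology: (((Platyites,(Telella,Helioyx)),Bryoana),Rhizaria).
Telella and Helioyx form a cherry on this tree, so they are sister taxa.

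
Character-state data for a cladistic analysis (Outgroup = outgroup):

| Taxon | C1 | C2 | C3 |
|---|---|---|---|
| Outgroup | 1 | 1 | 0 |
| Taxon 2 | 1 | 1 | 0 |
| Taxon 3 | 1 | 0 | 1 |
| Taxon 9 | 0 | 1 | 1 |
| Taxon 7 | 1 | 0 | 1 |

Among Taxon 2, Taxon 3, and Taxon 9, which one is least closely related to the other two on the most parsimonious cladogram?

Taxon 2

Character polarity is set by the outgroup: the derived state is whichever differs from the outgroup's state, so for C1, C2 the derived state is '0', and for the remaining characters it is '1'.
C1: derived state '0' in Taxon 9 only — an autapomorphy, so it tells us nothing about relationships among taxa.
C2 (derived state '0') is shared by Taxon 3 and Taxon 7 — a synapomorphy uniting that clade.
Only Taxon 3, Taxon 7, and Taxon 9 show the derived state '1' for C3, supporting them as a clade.
Most parsimonious ingroup topology: (Taxon 2,((Taxon 3,Taxon 7),Taxon 9)).
Taxon 9 and Taxon 3 share a more recent common ancestor with each other than either does with Taxon 2, so Taxon 2 is the least closely related of the three.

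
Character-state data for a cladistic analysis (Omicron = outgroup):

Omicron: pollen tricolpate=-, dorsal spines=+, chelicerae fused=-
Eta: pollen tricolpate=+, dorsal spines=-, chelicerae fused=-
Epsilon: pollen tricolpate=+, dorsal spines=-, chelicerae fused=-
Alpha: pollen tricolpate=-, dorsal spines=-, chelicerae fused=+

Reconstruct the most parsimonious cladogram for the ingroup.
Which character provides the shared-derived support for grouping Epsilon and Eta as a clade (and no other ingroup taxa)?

Character polarity is set by the outgroup: the derived state is whichever differs from the outgroup's state, so for dorsal spines the derived state is '-', and for the remaining characters it is '+'.
pollen tricolpate: derived state '+' in Epsilon and Eta only — synapomorphy for {Epsilon, Eta}.
dorsal spines (derived state '-') is shared by all ingroup taxa — unites the whole ingroup.
chelicerae fused (derived state '+') is unique to Alpha (autapomorphy; uninformative for grouping).
Most parsimonious ingroup topology: ((Eta,Epsilon),Alpha).
The clade {Epsilon, Eta} is supported by pollen tricolpate: its derived state '+' occurs in exactly those taxa and in no other taxon (including the outgroup).

pollen tricolpate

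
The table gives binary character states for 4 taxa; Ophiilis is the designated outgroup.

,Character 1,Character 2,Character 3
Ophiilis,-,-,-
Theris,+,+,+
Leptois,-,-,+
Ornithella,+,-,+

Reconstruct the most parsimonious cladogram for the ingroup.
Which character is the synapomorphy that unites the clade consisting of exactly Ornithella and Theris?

The outgroup has state '-' for every character, so '+' is the derived state throughout.
Character 1 (derived state '+') is shared by Ornithella and Theris — a synapomorphy uniting that clade.
Character 2 (derived state '+') is unique to Theris (autapomorphy; uninformative for grouping).
All ingroup taxa share the derived state '+' for Character 3; it defines the ingroup but does not resolve relationships within it.
Most parsimonious ingroup topology: ((Theris,Ornithella),Leptois).
The clade {Ornithella, Theris} is supported by Character 1: its derived state '+' occurs in exactly those taxa and in no other taxon (including the outgroup).

Character 1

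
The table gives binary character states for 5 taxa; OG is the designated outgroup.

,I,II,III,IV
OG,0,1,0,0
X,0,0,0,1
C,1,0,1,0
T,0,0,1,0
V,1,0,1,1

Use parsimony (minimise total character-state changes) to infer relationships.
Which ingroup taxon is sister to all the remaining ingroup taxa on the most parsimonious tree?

X

Character polarity is set by the outgroup: the derived state is whichever differs from the outgroup's state, so for II the derived state is '0', and for the remaining characters it is '1'.
I (derived state '1') is shared by C and V — a synapomorphy uniting that clade.
II (derived state '0') is shared by all ingroup taxa — unites the whole ingroup.
Only C, T, and V show the derived state '1' for III, supporting them as a clade.
IV (state '1') occurs in V and X but conflicts with the nesting implied by the other characters — most parsimoniously interpreted as homoplasy.
Most parsimonious ingroup topology: (X,((C,V),T)).
X is sister to the clade containing all other ingroup taxa, so it is the earliest-diverging (most basal) ingroup lineage.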